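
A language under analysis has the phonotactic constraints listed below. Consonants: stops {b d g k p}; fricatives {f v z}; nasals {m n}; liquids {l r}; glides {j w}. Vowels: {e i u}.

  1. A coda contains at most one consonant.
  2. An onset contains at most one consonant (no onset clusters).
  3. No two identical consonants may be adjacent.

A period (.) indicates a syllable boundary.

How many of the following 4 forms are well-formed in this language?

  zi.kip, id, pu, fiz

zi.kip — σ1 onset /z/, coda /∅/ ok; σ2 onset /k/, coda /p/ ok → well-formed
id — σ1 onset /∅/, coda /d/ ok → well-formed
pu — σ1 onset /p/, coda /∅/ ok → well-formed
fiz — σ1 onset /f/, coda /z/ ok → well-formed
Well-formed: zi.kip, id, pu, fiz → 4.

4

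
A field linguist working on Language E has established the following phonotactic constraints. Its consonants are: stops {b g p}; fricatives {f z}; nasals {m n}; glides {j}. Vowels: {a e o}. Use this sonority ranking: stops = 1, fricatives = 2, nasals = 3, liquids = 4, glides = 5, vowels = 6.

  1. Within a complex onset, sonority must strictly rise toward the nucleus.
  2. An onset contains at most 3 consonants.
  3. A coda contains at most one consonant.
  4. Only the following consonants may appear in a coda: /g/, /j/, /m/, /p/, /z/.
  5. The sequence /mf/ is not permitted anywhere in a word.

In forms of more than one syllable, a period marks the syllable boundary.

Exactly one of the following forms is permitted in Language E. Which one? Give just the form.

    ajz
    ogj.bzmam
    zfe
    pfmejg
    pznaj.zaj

ajz — violates constraint 3: syllable 1 coda /jz/ has 2 consonants (> 1) → not permitted
ogj.bzmam — violates constraint 3: syllable 1 coda /gj/ has 2 consonants (> 1) → not permitted
zfe — violates constraint 1: syllable 1 onset /zf/: /z/ (fricative, 2) → /f/ (fricative, 2) does not rise → not permitted
pfmejg — violates constraint 3: syllable 1 coda /jg/ has 2 consonants (> 1) → not permitted
pznaj.zaj — σ1 onset /pzn/ (1→2→3 rises), coda /j/ ok; σ2 onset /z/, coda /j/ ok → permitted

pznaj.zaj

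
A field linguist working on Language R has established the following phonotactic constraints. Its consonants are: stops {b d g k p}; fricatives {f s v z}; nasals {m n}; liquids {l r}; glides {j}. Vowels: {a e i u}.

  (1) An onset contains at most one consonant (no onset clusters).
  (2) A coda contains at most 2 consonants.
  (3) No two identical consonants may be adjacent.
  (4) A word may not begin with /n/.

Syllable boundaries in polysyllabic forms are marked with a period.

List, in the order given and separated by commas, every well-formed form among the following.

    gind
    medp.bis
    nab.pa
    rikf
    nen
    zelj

gind, medp.bis, rikf, zelj

gind — σ1 onset /g/, coda /nd/ (2C) ok → well-formed
medp.bis — σ1 onset /m/, coda /dp/ (2C) ok; σ2 onset /b/, coda /s/ ok → well-formed
nab.pa — violates constraint 4: word begins with /n/ → ill-formed
rikf — σ1 onset /r/, coda /kf/ (2C) ok → well-formed
nen — violates constraint 4: word begins with /n/ → ill-formed
zelj — σ1 onset /z/, coda /lj/ (2C) ok → well-formed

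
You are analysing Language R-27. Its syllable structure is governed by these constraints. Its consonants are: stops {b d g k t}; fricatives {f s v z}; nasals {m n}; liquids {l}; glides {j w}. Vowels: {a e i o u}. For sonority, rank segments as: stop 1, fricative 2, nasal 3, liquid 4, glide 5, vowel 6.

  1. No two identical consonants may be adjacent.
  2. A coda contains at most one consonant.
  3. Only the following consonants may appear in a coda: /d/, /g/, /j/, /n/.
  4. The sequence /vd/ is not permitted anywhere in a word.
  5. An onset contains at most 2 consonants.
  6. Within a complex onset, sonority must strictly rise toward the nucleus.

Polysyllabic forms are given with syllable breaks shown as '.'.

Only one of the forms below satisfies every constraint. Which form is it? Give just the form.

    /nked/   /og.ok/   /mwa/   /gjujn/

/nked/ — violates constraint 6: syllable 1 onset /nk/: /n/ (nasal, 3) → /k/ (stop, 1) does not rise → phonotactically illegal
/og.ok/ — violates constraint 3: syllable 2 coda contains /k/, which is not a licensed coda consonant → phonotactically illegal
/mwa/ — σ1 onset /mw/ (3→5 rises), coda /∅/ ok → phonotactically legal
/gjujn/ — violates constraint 2: syllable 1 coda /jn/ has 2 consonants (> 1) → phonotactically illegal

/mwa/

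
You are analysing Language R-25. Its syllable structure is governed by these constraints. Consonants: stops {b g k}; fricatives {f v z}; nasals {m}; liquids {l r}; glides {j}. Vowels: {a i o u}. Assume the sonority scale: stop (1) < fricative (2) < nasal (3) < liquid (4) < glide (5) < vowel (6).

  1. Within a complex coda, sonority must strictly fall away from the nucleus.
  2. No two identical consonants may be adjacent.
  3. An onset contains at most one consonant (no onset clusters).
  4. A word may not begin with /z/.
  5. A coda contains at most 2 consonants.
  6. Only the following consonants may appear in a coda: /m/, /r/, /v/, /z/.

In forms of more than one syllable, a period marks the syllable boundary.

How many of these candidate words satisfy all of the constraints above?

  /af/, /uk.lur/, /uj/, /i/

/af/ — violates constraint 6: syllable 1 coda contains /f/, which is not a licensed coda consonant → not permitted
/uk.lur/ — violates constraint 6: syllable 1 coda contains /k/, which is not a licensed coda consonant → not permitted
/uj/ — violates constraint 6: syllable 1 coda contains /j/, which is not a licensed coda consonant → not permitted
/i/ — σ1 onset /∅/, coda /∅/ ok → permitted
Permitted: /i/ → 1.

1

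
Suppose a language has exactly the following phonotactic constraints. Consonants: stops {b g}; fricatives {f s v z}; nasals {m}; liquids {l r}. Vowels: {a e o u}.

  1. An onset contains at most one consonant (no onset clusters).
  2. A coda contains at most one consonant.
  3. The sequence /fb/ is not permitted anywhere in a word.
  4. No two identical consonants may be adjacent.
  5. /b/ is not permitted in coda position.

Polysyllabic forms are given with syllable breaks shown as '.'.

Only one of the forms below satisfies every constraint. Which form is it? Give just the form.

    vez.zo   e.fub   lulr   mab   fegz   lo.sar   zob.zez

vez.zo — violates constraint 4: adjacent identical consonants /zz/ → illicit
e.fub — violates constraint 5: syllable 2 coda contains /b/ → illicit
lulr — violates constraint 2: syllable 1 coda /lr/ has 2 consonants (> 1) → illicit
mab — violates constraint 5: syllable 1 coda contains /b/ → illicit
fegz — violates constraint 2: syllable 1 coda /gz/ has 2 consonants (> 1) → illicit
lo.sar — σ1 onset /l/, coda /∅/ ok; σ2 onset /s/, coda /r/ ok → licit
zob.zez — violates constraint 5: syllable 1 coda contains /b/ → illicit

lo.sar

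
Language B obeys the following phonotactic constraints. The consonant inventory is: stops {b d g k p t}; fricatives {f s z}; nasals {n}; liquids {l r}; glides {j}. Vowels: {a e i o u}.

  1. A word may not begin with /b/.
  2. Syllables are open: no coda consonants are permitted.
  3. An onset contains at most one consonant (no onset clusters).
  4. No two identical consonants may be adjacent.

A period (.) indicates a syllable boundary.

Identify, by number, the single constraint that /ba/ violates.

1

/ba/: word begins with /b/.
This is a violation of constraint 1: "A word may not begin with /b/."
The remaining constraints (2, 3, 4) are satisfied.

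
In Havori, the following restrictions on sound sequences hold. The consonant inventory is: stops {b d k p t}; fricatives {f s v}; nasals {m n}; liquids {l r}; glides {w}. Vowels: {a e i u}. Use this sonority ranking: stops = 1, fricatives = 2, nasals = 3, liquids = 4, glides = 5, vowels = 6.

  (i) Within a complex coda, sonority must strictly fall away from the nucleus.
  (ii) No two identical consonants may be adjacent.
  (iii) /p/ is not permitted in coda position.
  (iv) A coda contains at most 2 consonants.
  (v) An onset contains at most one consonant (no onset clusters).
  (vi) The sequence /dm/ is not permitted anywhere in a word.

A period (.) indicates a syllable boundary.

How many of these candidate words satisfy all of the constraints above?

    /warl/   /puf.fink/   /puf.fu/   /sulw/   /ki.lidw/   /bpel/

/warl/ — violates constraint (i): syllable 1 coda /rl/: /r/ (liquid, 4) → /l/ (liquid, 4) does not fall → phonotactically illegal
/puf.fink/ — violates constraint (ii): adjacent identical consonants /ff/ → phonotactically illegal
/puf.fu/ — violates constraint (ii): adjacent identical consonants /ff/ → phonotactically illegal
/sulw/ — violates constraint (i): syllable 1 coda /lw/: /l/ (liquid, 4) → /w/ (glide, 5) does not fall → phonotactically illegal
/ki.lidw/ — violates constraint (i): syllable 2 coda /dw/: /d/ (stop, 1) → /w/ (glide, 5) does not fall → phonotactically illegal
/bpel/ — violates constraint (v): syllable 1 onset /bp/ has 2 consonants (> 1) → phonotactically illegal
No form is phonotactically legal → 0.

0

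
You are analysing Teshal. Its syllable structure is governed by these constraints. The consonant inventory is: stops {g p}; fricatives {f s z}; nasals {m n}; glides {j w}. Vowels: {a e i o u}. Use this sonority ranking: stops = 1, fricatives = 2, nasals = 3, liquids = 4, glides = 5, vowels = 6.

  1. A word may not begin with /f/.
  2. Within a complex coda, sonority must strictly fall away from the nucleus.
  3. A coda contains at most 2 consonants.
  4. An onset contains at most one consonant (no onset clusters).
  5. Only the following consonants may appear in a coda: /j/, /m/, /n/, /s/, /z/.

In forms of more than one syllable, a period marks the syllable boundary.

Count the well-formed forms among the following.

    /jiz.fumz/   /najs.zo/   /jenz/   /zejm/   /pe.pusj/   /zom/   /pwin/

5

/jiz.fumz/ — σ1 onset /j/, coda /z/ ok; σ2 onset /f/, coda /mz/ (3→2 falls) ok → well-formed
/najs.zo/ — σ1 onset /n/, coda /js/ (5→2 falls) ok; σ2 onset /z/, coda /∅/ ok → well-formed
/jenz/ — σ1 onset /j/, coda /nz/ (3→2 falls) ok → well-formed
/zejm/ — σ1 onset /z/, coda /jm/ (5→3 falls) ok → well-formed
/pe.pusj/ — violates constraint 2: syllable 2 coda /sj/: /s/ (fricative, 2) → /j/ (glide, 5) does not fall → ill-formed
/zom/ — σ1 onset /z/, coda /m/ ok → well-formed
/pwin/ — violates constraint 4: syllable 1 onset /pw/ has 2 consonants (> 1) → ill-formed
Well-formed: /jiz.fumz/, /najs.zo/, /jenz/, /zejm/, /zom/ → 5.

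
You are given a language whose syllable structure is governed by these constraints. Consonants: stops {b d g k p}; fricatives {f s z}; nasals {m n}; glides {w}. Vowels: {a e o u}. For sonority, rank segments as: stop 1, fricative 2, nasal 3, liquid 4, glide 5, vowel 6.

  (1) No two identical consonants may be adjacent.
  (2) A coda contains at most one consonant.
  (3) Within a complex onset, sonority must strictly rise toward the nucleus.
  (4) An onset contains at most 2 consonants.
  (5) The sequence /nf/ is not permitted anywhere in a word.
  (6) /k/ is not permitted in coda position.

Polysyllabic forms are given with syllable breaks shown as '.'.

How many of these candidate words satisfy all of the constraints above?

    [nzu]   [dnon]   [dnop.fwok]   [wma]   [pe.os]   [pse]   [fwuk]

[nzu] — violates constraint 3: syllable 1 onset /nz/: /n/ (nasal, 3) → /z/ (fricative, 2) does not rise → not permitted
[dnon] — σ1 onset /dn/ (1→3 rises), coda /n/ ok → permitted
[dnop.fwok] — violates constraint 6: syllable 2 coda contains /k/ → not permitted
[wma] — violates constraint 3: syllable 1 onset /wm/: /w/ (glide, 5) → /m/ (nasal, 3) does not rise → not permitted
[pe.os] — σ1 onset /p/, coda /∅/ ok; σ2 onset /∅/, coda /s/ ok → permitted
[pse] — σ1 onset /ps/ (1→2 rises), coda /∅/ ok → permitted
[fwuk] — violates constraint 6: syllable 1 coda contains /k/ → not permitted
Permitted: [dnon], [pe.os], [pse] → 3.

3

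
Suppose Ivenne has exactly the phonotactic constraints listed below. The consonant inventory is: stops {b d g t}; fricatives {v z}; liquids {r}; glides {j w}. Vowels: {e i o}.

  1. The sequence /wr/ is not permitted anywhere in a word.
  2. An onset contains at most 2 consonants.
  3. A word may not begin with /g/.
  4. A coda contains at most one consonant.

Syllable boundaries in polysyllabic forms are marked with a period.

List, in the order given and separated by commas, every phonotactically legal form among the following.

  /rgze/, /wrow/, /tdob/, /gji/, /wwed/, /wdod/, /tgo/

/rgze/ — violates constraint 2: syllable 1 onset /rgz/ has 3 consonants (> 2) → phonotactically illegal
/wrow/ — violates constraint 1: contains banned sequence /wr/ → phonotactically illegal
/tdob/ — σ1 onset /td/ (2C), coda /b/ ok → phonotactically legal
/gji/ — violates constraint 3: word begins with /g/ → phonotactically illegal
/wwed/ — σ1 onset /ww/ (2C), coda /d/ ok → phonotactically legal
/wdod/ — σ1 onset /wd/ (2C), coda /d/ ok → phonotactically legal
/tgo/ — σ1 onset /tg/ (2C), coda /∅/ ok → phonotactically legal

/tdob/, /wwed/, /wdod/, /tgo/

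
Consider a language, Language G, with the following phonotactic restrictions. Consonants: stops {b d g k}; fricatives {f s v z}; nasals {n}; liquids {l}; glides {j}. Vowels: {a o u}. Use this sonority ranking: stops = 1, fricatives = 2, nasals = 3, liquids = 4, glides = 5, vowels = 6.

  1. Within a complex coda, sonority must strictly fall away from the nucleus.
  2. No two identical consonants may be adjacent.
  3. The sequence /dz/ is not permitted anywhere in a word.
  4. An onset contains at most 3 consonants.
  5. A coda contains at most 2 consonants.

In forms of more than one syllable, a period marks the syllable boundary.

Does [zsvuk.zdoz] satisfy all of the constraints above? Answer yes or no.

[zsvuk.zdoz] — σ1 onset /zsv/ (3C), coda /k/ ok; σ2 onset /zd/ (2C), coda /z/ ok → well-formed

yes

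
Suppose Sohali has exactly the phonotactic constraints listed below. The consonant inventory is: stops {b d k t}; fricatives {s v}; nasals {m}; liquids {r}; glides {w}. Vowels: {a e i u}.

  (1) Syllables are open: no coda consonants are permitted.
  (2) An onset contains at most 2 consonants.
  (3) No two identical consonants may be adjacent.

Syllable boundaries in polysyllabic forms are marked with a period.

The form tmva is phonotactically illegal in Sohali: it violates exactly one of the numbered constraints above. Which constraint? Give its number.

tmva: syllable 1 onset /tmv/ has 3 consonants (> 2).
This is a violation of constraint 2: "An onset contains at most 2 consonants."
The remaining constraints (1, 3) are satisfied.

2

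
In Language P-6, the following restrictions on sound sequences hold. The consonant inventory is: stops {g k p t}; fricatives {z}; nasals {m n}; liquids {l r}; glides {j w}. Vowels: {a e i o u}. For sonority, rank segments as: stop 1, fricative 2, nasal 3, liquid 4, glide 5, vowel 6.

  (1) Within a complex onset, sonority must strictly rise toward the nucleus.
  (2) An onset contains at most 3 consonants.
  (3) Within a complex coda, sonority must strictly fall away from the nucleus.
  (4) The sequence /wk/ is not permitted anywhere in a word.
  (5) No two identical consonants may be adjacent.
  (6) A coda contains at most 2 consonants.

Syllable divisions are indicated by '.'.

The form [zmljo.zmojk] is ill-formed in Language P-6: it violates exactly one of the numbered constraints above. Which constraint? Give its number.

[zmljo.zmojk]: syllable 1 onset /zmlj/ has 4 consonants (> 3).
This is a violation of constraint 2: "An onset contains at most 3 consonants."
The remaining constraints (1, 3, 4, 5, 6) are satisfied.

2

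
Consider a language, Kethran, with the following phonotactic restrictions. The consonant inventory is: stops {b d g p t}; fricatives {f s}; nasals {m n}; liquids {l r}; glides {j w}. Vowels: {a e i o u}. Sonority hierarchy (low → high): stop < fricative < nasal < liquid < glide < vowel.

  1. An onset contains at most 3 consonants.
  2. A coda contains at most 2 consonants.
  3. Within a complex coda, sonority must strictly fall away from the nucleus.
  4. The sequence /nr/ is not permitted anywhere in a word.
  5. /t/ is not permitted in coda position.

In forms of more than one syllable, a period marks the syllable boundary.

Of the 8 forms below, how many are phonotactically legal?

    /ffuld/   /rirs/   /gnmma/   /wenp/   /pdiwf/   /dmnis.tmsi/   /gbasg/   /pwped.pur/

7

/ffuld/ — σ1 onset /ff/ (2C), coda /ld/ (4→1 falls) ok → phonotactically legal
/rirs/ — σ1 onset /r/, coda /rs/ (4→2 falls) ok → phonotactically legal
/gnmma/ — violates constraint 1: syllable 1 onset /gnmm/ has 4 consonants (> 3) → phonotactically illegal
/wenp/ — σ1 onset /w/, coda /np/ (3→1 falls) ok → phonotactically legal
/pdiwf/ — σ1 onset /pd/ (2C), coda /wf/ (5→2 falls) ok → phonotactically legal
/dmnis.tmsi/ — σ1 onset /dmn/ (3C), coda /s/ ok; σ2 onset /tms/ (3C), coda /∅/ ok → phonotactically legal
/gbasg/ — σ1 onset /gb/ (2C), coda /sg/ (2→1 falls) ok → phonotactically legal
/pwped.pur/ — σ1 onset /pwp/ (3C), coda /d/ ok; σ2 onset /p/, coda /r/ ok → phonotactically legal
Phonotactically legal: /ffuld/, /rirs/, /wenp/, /pdiwf/, /dmnis.tmsi/, /gbasg/, /pwped.pur/ → 7.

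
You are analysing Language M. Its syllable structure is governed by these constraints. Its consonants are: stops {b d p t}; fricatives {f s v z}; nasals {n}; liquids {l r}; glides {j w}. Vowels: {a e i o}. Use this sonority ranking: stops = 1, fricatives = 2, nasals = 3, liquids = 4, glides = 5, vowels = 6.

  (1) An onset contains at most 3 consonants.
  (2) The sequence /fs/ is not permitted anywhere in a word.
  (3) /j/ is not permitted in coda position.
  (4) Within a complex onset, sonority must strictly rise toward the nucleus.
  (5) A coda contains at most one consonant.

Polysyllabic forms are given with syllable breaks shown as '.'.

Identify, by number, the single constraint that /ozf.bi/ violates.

/ozf.bi/: syllable 1 coda /zf/ has 2 consonants (> 1).
This is a violation of constraint 5: "A coda contains at most one consonant."
The remaining constraints (1, 2, 3, 4) are satisfied.

5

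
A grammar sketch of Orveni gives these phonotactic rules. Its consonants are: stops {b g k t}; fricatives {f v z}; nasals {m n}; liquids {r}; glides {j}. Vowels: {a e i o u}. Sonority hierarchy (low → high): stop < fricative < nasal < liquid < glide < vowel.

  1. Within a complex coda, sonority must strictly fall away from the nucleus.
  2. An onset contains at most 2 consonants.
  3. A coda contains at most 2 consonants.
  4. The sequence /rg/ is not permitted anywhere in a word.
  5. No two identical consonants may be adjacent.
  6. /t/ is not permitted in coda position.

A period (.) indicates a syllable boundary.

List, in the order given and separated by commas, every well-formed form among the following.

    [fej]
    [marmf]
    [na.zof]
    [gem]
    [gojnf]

[fej] — σ1 onset /f/, coda /j/ ok → well-formed
[marmf] — violates constraint 3: syllable 1 coda /rmf/ has 3 consonants (> 2) → ill-formed
[na.zof] — σ1 onset /n/, coda /∅/ ok; σ2 onset /z/, coda /f/ ok → well-formed
[gem] — σ1 onset /g/, coda /m/ ok → well-formed
[gojnf] — violates constraint 3: syllable 1 coda /jnf/ has 3 consonants (> 2) → ill-formed

[fej], [na.zof], [gem]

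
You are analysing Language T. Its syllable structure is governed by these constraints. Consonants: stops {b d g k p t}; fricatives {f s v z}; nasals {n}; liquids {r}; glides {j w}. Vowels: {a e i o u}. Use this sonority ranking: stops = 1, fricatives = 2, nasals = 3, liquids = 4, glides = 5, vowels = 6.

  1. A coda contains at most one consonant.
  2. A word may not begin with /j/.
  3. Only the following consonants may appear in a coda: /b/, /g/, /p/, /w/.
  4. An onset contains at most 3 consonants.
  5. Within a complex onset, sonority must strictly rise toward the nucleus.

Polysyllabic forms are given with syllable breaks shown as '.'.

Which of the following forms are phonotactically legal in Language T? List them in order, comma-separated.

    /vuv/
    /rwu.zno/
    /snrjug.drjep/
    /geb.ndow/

/rwu.zno/

/vuv/ — violates constraint 3: syllable 1 coda contains /v/, which is not a licensed coda consonant → phonotactically illegal
/rwu.zno/ — σ1 onset /rw/ (4→5 rises), coda /∅/ ok; σ2 onset /zn/ (2→3 rises), coda /∅/ ok → phonotactically legal
/snrjug.drjep/ — violates constraint 4: syllable 1 onset /snrj/ has 4 consonants (> 3) → phonotactically illegal
/geb.ndow/ — violates constraint 5: syllable 2 onset /nd/: /n/ (nasal, 3) → /d/ (stop, 1) does not rise → phonotactically illegal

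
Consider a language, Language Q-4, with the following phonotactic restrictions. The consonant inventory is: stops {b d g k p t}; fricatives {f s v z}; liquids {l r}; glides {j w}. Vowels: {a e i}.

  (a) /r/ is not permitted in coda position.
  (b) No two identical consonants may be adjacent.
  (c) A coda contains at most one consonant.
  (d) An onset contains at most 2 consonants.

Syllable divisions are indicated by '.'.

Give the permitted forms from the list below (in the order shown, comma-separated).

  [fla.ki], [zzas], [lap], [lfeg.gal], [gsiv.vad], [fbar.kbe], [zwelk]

[fla.ki] — σ1 onset /fl/ (2C), coda /∅/ ok; σ2 onset /k/, coda /∅/ ok → permitted
[zzas] — violates constraint (b): adjacent identical consonants /zz/ → not permitted
[lap] — σ1 onset /l/, coda /p/ ok → permitted
[lfeg.gal] — violates constraint (b): adjacent identical consonants /gg/ → not permitted
[gsiv.vad] — violates constraint (b): adjacent identical consonants /vv/ → not permitted
[fbar.kbe] — violates constraint (a): syllable 1 coda contains /r/ → not permitted
[zwelk] — violates constraint (c): syllable 1 coda /lk/ has 2 consonants (> 1) → not permitted

[fla.ki], [lap]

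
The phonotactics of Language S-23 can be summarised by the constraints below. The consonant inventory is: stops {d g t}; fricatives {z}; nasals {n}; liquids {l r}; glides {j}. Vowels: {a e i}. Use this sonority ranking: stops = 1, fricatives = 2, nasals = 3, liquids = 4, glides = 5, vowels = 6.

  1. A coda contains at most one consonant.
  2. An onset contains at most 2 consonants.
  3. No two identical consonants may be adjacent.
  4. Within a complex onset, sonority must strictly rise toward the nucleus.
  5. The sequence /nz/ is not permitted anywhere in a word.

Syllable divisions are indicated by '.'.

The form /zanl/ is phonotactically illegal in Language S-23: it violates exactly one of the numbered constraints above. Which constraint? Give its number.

/zanl/: syllable 1 coda /nl/ has 2 consonants (> 1).
This is a violation of constraint 1: "A coda contains at most one consonant."
The remaining constraints (2, 3, 4, 5) are satisfied.

1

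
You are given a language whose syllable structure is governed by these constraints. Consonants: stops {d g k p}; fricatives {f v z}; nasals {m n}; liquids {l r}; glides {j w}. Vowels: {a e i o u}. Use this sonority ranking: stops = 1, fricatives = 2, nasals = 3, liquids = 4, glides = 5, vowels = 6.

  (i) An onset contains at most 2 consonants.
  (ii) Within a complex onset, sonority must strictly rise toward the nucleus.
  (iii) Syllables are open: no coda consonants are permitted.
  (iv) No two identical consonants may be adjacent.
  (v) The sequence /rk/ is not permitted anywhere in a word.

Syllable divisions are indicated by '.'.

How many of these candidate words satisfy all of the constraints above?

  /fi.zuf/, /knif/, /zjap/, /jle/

/fi.zuf/ — violates constraint (iii): syllable 2 coda /f/ has 1 consonant (> 0) → ill-formed
/knif/ — violates constraint (iii): syllable 1 coda /f/ has 1 consonant (> 0) → ill-formed
/zjap/ — violates constraint (iii): syllable 1 coda /p/ has 1 consonant (> 0) → ill-formed
/jle/ — violates constraint (ii): syllable 1 onset /jl/: /j/ (glide, 5) → /l/ (liquid, 4) does not rise → ill-formed
No form is well-formed → 0.

0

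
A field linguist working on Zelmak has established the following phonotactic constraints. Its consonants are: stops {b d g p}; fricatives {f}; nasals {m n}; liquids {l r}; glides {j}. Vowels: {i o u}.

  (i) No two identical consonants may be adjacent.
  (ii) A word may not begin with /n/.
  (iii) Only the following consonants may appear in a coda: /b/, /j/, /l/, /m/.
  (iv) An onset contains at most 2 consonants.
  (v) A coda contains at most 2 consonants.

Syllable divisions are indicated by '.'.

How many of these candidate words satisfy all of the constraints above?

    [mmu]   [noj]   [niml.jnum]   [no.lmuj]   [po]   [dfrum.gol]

1

[mmu] — violates constraint (i): adjacent identical consonants /mm/ → illicit
[noj] — violates constraint (ii): word begins with /n/ → illicit
[niml.jnum] — violates constraint (ii): word begins with /n/ → illicit
[no.lmuj] — violates constraint (ii): word begins with /n/ → illicit
[po] — σ1 onset /p/, coda /∅/ ok → licit
[dfrum.gol] — violates constraint (iv): syllable 1 onset /dfr/ has 3 consonants (> 2) → illicit
Licit: [po] → 1.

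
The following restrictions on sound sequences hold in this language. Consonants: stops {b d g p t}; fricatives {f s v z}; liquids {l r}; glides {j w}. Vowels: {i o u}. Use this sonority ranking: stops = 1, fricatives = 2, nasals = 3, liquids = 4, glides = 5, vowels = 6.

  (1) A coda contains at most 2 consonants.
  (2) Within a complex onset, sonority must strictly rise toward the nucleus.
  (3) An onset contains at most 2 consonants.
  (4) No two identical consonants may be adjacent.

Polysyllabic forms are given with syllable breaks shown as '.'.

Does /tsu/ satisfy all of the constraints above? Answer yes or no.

yes

/tsu/ — σ1 onset /ts/ (1→2 rises), coda /∅/ ok → licit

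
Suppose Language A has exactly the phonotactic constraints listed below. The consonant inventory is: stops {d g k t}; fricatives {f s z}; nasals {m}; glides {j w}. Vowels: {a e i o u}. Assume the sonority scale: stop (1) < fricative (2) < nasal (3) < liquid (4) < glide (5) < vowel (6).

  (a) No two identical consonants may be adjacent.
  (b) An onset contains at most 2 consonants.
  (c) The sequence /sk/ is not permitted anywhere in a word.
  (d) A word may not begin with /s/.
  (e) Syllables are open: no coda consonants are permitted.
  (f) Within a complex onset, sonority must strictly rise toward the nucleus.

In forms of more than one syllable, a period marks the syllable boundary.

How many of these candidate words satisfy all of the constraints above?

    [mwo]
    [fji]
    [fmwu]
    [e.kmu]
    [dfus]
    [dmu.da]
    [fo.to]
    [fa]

6

[mwo] — σ1 onset /mw/ (3→5 rises), coda /∅/ ok → well-formed
[fji] — σ1 onset /fj/ (2→5 rises), coda /∅/ ok → well-formed
[fmwu] — violates constraint (b): syllable 1 onset /fmw/ has 3 consonants (> 2) → ill-formed
[e.kmu] — σ1 onset /∅/, coda /∅/ ok; σ2 onset /km/ (1→3 rises), coda /∅/ ok → well-formed
[dfus] — violates constraint (e): syllable 1 coda /s/ has 1 consonant (> 0) → ill-formed
[dmu.da] — σ1 onset /dm/ (1→3 rises), coda /∅/ ok; σ2 onset /d/, coda /∅/ ok → well-formed
[fo.to] — σ1 onset /f/, coda /∅/ ok; σ2 onset /t/, coda /∅/ ok → well-formed
[fa] — σ1 onset /f/, coda /∅/ ok → well-formed
Well-formed: [mwo], [fji], [e.kmu], [dmu.da], [fo.to], [fa] → 6.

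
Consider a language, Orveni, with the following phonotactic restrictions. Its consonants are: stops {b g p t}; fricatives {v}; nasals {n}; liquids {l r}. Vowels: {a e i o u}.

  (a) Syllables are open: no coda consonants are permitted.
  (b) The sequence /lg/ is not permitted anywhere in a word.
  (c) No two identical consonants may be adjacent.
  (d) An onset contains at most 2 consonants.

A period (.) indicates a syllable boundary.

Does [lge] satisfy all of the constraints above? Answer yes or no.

[lge] — violates constraint (b): contains banned sequence /lg/ → phonotactically illegal

no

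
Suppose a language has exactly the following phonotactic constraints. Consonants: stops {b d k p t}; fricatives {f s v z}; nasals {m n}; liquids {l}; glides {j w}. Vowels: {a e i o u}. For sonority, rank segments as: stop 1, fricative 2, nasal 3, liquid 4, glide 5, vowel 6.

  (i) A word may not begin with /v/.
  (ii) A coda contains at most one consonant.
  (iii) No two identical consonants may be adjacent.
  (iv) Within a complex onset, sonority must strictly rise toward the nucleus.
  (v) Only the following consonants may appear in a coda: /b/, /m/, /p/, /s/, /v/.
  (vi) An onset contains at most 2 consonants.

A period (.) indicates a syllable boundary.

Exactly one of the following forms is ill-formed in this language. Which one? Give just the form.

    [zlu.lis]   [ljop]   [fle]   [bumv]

[bumv]

[zlu.lis] — σ1 onset /zl/ (2→4 rises), coda /∅/ ok; σ2 onset /l/, coda /s/ ok → well-formed
[ljop] — σ1 onset /lj/ (4→5 rises), coda /p/ ok → well-formed
[fle] — σ1 onset /fl/ (2→4 rises), coda /∅/ ok → well-formed
[bumv] — violates constraint (ii): syllable 1 coda /mv/ has 2 consonants (> 1) → ill-formed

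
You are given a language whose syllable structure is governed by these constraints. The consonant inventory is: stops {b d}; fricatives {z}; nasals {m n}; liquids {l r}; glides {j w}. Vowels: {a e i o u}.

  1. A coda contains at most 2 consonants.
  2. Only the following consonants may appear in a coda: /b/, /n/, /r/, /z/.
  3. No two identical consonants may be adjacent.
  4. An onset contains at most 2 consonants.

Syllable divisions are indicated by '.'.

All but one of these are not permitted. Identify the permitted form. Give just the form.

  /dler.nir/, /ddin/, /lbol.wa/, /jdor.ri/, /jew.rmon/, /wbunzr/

/dler.nir/ — σ1 onset /dl/ (2C), coda /r/ ok; σ2 onset /n/, coda /r/ ok → permitted
/ddin/ — violates constraint 3: adjacent identical consonants /dd/ → not permitted
/lbol.wa/ — violates constraint 2: syllable 1 coda contains /l/, which is not a licensed coda consonant → not permitted
/jdor.ri/ — violates constraint 3: adjacent identical consonants /rr/ → not permitted
/jew.rmon/ — violates constraint 2: syllable 1 coda contains /w/, which is not a licensed coda consonant → not permitted
/wbunzr/ — violates constraint 1: syllable 1 coda /nzr/ has 3 consonants (> 2) → not permitted

/dler.nir/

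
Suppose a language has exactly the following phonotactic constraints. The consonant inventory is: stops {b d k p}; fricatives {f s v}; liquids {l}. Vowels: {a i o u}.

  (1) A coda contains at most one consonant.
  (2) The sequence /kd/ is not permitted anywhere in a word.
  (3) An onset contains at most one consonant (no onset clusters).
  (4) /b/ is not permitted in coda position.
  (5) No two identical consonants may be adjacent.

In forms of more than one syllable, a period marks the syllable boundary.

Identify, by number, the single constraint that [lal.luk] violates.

[lal.luk]: adjacent identical consonants /ll/.
This is a violation of constraint 5: "No two identical consonants may be adjacent."
The remaining constraints (1, 2, 3, 4) are satisfied.

5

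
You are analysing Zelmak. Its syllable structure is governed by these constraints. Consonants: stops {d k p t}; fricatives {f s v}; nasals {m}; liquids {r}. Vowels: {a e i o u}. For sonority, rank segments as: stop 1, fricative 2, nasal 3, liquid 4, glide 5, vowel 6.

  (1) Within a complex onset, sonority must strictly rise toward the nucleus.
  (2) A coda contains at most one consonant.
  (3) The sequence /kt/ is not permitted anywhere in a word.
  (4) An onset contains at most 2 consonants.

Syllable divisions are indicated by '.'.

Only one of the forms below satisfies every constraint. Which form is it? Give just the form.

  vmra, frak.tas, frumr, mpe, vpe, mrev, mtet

vmra — violates constraint 4: syllable 1 onset /vmr/ has 3 consonants (> 2) → not permitted
frak.tas — violates constraint 3: contains banned sequence /kt/ → not permitted
frumr — violates constraint 2: syllable 1 coda /mr/ has 2 consonants (> 1) → not permitted
mpe — violates constraint 1: syllable 1 onset /mp/: /m/ (nasal, 3) → /p/ (stop, 1) does not rise → not permitted
vpe — violates constraint 1: syllable 1 onset /vp/: /v/ (fricative, 2) → /p/ (stop, 1) does not rise → not permitted
mrev — σ1 onset /mr/ (3→4 rises), coda /v/ ok → permitted
mtet — violates constraint 1: syllable 1 onset /mt/: /m/ (nasal, 3) → /t/ (stop, 1) does not rise → not permitted

mrev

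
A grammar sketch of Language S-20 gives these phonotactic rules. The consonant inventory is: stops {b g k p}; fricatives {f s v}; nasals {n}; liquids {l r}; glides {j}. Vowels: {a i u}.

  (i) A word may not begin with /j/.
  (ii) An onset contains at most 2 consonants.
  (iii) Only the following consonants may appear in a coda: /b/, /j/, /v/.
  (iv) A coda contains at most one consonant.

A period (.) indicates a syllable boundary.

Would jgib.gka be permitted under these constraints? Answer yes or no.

jgib.gka — violates constraint (i): word begins with /j/ → not permitted

no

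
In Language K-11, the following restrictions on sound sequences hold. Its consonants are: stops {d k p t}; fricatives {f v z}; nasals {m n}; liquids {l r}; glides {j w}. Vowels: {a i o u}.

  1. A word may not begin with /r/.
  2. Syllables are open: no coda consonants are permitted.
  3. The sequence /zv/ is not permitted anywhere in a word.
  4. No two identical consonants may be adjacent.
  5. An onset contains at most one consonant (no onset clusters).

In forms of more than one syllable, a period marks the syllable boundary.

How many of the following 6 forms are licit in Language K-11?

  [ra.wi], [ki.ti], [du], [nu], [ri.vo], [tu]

[ra.wi] — violates constraint 1: word begins with /r/ → illicit
[ki.ti] — σ1 onset /k/, coda /∅/ ok; σ2 onset /t/, coda /∅/ ok → licit
[du] — σ1 onset /d/, coda /∅/ ok → licit
[nu] — σ1 onset /n/, coda /∅/ ok → licit
[ri.vo] — violates constraint 1: word begins with /r/ → illicit
[tu] — σ1 onset /t/, coda /∅/ ok → licit
Licit: [ki.ti], [du], [nu], [tu] → 4.

4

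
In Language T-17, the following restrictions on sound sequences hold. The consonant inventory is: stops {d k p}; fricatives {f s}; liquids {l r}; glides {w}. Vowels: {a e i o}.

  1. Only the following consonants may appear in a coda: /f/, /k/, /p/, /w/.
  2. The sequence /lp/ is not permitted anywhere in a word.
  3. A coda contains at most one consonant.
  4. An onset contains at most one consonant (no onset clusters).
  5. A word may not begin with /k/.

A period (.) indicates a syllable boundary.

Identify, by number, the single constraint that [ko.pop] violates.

5

[ko.pop]: word begins with /k/.
This is a violation of constraint 5: "A word may not begin with /k/."
The remaining constraints (1, 2, 3, 4) are satisfied.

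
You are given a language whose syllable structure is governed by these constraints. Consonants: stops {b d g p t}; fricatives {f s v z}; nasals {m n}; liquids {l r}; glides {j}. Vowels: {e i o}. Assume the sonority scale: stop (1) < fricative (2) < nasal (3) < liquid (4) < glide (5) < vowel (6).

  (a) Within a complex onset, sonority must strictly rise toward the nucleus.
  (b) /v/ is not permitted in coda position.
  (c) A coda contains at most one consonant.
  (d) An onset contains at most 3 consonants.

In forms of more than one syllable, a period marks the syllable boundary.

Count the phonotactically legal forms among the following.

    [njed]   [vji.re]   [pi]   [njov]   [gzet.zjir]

4

[njed] — σ1 onset /nj/ (3→5 rises), coda /d/ ok → phonotactically legal
[vji.re] — σ1 onset /vj/ (2→5 rises), coda /∅/ ok; σ2 onset /r/, coda /∅/ ok → phonotactically legal
[pi] — σ1 onset /p/, coda /∅/ ok → phonotactically legal
[njov] — violates constraint (b): syllable 1 coda contains /v/ → phonotactically illegal
[gzet.zjir] — σ1 onset /gz/ (1→2 rises), coda /t/ ok; σ2 onset /zj/ (2→5 rises), coda /r/ ok → phonotactically legal
Phonotactically legal: [njed], [vji.re], [pi], [gzet.zjir] → 4.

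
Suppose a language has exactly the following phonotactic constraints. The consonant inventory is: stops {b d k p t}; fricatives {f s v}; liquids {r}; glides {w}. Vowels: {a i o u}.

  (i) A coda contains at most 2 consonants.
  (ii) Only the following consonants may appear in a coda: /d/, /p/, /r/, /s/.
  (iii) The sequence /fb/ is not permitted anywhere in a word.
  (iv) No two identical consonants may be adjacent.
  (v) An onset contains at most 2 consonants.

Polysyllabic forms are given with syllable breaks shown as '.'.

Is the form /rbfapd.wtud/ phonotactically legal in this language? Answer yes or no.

/rbfapd.wtud/ — violates constraint (v): syllable 1 onset /rbf/ has 3 consonants (> 2) → phonotactically illegal

no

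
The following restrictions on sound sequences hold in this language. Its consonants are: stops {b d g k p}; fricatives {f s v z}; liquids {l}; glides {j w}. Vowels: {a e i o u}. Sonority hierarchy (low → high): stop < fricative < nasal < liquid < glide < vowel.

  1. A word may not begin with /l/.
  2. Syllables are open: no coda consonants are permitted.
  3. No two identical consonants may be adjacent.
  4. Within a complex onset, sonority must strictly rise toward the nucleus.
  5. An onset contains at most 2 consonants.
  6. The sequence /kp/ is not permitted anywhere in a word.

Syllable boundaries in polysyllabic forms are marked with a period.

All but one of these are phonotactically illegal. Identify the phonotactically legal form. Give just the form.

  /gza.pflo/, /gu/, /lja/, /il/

/gza.pflo/ — violates constraint 5: syllable 2 onset /pfl/ has 3 consonants (> 2) → phonotactically illegal
/gu/ — σ1 onset /g/, coda /∅/ ok → phonotactically legal
/lja/ — violates constraint 1: word begins with /l/ → phonotactically illegal
/il/ — violates constraint 2: syllable 1 coda /l/ has 1 consonant (> 0) → phonotactically illegal

/gu/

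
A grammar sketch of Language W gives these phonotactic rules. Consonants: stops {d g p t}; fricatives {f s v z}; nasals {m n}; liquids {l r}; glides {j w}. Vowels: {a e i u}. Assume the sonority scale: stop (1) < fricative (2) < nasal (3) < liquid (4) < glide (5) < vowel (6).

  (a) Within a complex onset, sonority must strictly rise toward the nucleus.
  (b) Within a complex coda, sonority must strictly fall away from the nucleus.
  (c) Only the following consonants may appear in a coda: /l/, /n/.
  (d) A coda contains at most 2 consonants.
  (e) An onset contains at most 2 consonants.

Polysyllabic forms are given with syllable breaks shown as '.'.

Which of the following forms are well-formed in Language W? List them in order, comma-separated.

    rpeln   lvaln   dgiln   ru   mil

ru, mil

rpeln — violates constraint (a): syllable 1 onset /rp/: /r/ (liquid, 4) → /p/ (stop, 1) does not rise → ill-formed
lvaln — violates constraint (a): syllable 1 onset /lv/: /l/ (liquid, 4) → /v/ (fricative, 2) does not rise → ill-formed
dgiln — violates constraint (a): syllable 1 onset /dg/: /d/ (stop, 1) → /g/ (stop, 1) does not rise → ill-formed
ru — σ1 onset /r/, coda /∅/ ok → well-formed
mil — σ1 onset /m/, coda /l/ ok → well-formed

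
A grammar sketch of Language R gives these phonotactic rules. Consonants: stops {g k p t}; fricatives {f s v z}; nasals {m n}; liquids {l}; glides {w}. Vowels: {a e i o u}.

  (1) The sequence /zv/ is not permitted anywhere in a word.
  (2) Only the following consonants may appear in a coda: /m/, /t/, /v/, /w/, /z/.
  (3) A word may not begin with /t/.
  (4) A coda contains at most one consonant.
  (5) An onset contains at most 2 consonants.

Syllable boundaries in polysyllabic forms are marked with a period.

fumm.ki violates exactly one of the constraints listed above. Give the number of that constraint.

fumm.ki: syllable 1 coda /mm/ has 2 consonants (> 1).
This is a violation of constraint 4: "A coda contains at most one consonant."
The remaining constraints (1, 2, 3, 5) are satisfied.

4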